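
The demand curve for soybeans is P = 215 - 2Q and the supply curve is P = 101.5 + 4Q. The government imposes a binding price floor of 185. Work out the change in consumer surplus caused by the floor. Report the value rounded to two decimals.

-132.84

Free-market equilibrium: 215 - 2Q = 101.5 + 4Q gives Q* = 18.9167, P* = 177.1667.
At the floor price 185, quantity demanded is (215 - 185)/2 = 15; demand is the short side, so Q = 15 trades at P = 185.
CS goes from (1/2)(18.9167)(37.8333) = 357.8403 to 225 (computed as (215 - 185)(15) - (1/2)(2)(15)^2), a change of -132.8403.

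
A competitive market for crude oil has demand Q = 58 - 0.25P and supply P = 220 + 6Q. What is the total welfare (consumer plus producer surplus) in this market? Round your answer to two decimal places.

7.20

Rewriting demand in inverse form: P = 232 - 4Q.
Setting demand equal to supply, 12 = 10Q, so Q* = 1.2 and P* = 227.2.
Total surplus is the full triangle between the curves from 0 to Q*: (1/2)(1.2)(232 - 220) = 7.2.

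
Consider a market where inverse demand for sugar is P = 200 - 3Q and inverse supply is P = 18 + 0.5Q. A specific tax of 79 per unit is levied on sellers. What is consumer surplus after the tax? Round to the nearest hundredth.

Without the tax, 200 - 3Q = 18 + 0.5Q so Q* = 52 and P* = 44.
With the tax, sellers need 79 more per unit: 200 - 3Q = 18 + 0.5Q + 79, so Q_t = 29.4286. Buyers pay P_b = 111.7143; sellers receive P_s = P_b - 79 = 32.7143.
CS = (1/2)(Q_t)(200 - P_b) = (1/2)(29.4286)(88.2857) = 1299.0612.

1299.06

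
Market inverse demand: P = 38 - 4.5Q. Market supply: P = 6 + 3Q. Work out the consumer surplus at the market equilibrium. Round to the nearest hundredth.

40.96

Equilibrium: 38 - 4.5Q = 6 + 3Q, so Q* = 4.2667 and P* = 18.8.
The demand choke price is 38, so CS = (1/2)(Q*)(38 - P*) = (1/2)(4.2667)(19.2) = 40.96.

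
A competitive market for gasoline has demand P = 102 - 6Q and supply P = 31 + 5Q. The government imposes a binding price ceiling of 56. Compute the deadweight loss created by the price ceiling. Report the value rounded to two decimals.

Without the control, 102 - 6Q = 31 + 5Q so Q* = 6.4545 and P* = 63.2727.
At the ceiling price 56, quantity supplied is (56 - 31)/5 = 5; supply is the short side, so Q = 5 trades at P = 56.
At Q = 5 the demand price is 72 and the supply price is 56. Deadweight loss is the triangle between the curves from 5 to 6.4545: (1/2)(72 - 56)(6.4545 - 5) = 11.6364.

11.64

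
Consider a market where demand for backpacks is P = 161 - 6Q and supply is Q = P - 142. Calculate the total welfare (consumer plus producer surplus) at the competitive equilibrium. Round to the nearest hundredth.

Rewriting supply in inverse form: P = 142 + Q.
Equilibrium: 161 - 6Q = 142 + Q, so Q* = 2.7143 and P* = 144.7143.
Total surplus is the full triangle between the curves from 0 to Q*: (1/2)(2.7143)(161 - 142) = 25.7857.

25.79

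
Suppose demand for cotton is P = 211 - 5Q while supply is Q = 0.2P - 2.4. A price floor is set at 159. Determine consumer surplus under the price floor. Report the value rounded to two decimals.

270.40

Rewriting supply in inverse form: P = 12 + 5Q.
Free-market equilibrium: 211 - 5Q = 12 + 5Q gives Q* = 19.9, P* = 111.5.
At P = 159, buyers demand (211 - 159)/5 = 10.4 while sellers would supply more, so the quantity traded is 10.4 at price 159.
CS is the triangle under demand above 159: (1/2)(10.4)(211 - 159) = 270.4.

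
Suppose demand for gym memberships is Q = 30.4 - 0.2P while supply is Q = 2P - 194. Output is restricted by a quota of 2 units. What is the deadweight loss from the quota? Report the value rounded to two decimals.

Rewriting demand in inverse form: P = 152 - 5Q.
Rewriting supply in inverse form: P = 97 + 0.5Q.
Unrestricted equilibrium: Q* = (152 - 97)/(5 + 0.5) = 10.
At Q = 2 the demand price is 152 - 5(2) = 142 and the supply price is 97 + 0.5(2) = 98.
DWL = (1/2)(gap between curves at 2) x (Q* - 2) = (1/2)(44)(8) = 176.

176.00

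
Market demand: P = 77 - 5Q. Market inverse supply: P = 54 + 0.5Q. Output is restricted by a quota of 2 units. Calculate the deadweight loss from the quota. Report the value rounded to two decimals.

13.09

Unrestricted equilibrium: Q* = (77 - 54)/(5 + 0.5) = 4.1818.
At Q = 2 the demand price is 77 - 5(2) = 67 and the supply price is 54 + 0.5(2) = 55.
DWL = (1/2)(gap between curves at 2) x (Q* - 2) = (1/2)(12)(2.1818) = 13.0909.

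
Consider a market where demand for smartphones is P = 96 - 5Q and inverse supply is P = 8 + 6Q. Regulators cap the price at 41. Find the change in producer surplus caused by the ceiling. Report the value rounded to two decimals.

-101.25

Free-market equilibrium: 96 - 5Q = 8 + 6Q gives Q* = 8, P* = 56.
At the ceiling price 41, quantity supplied is (41 - 8)/6 = 5.5; supply is the short side, so Q = 5.5 trades at P = 41.
PS goes from (1/2)(8)(48) = 192 to 90.75 (computed as (41 - 8)(5.5) - (1/2)(6)(5.5)^2), a change of -101.25.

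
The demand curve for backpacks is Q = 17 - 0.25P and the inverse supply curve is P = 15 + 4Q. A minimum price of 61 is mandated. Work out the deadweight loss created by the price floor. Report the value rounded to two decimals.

Rewriting demand in inverse form: P = 68 - 4Q.
Without the control, 68 - 4Q = 15 + 4Q so Q* = 6.625 and P* = 41.5.
At the floor price 61, quantity demanded is (68 - 61)/4 = 1.75; demand is the short side, so Q = 1.75 trades at P = 61.
At Q = 1.75 the demand price is 61 and the supply price is 22. Deadweight loss is the triangle between the curves from 1.75 to 6.625: (1/2)(61 - 22)(6.625 - 1.75) = 95.0625.

95.06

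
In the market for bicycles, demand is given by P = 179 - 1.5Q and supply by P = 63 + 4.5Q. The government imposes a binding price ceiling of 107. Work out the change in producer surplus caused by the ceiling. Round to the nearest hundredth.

-625.89

Without the control, 179 - 1.5Q = 63 + 4.5Q so Q* = 19.3333 and P* = 150.
At P = 107, sellers supply (107 - 63)/4.5 = 9.7778 while buyers want more, so the quantity traded is 9.7778 at price 107.
PS goes from (1/2)(19.3333)(87) = 841 to 215.1111 (computed as (107 - 63)(9.7778) - (1/2)(4.5)(9.7778)^2), a change of -625.8889.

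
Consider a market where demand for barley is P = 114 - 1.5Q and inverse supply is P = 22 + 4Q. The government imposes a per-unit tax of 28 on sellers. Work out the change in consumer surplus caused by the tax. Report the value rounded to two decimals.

Without the tax, 114 - 1.5Q = 22 + 4Q so Q* = 16.7273 and P* = 88.9091.
A tax on sellers shifts supply up by 28: 114 - 1.5Q = 22 + 4Q + 28, so Q_t = 11.6364. Buyers pay P_b = 96.5455; sellers receive P_s = P_b - 28 = 68.5455.
Consumers lose the trapezoid between P* and P_b out to Q_t plus the triangle from Q_t to Q*: change in CS = 101.5537 - 209.8512 = -108.2975.

-108.30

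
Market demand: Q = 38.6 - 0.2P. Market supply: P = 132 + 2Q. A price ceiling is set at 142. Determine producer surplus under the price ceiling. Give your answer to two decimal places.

Rewriting demand in inverse form: P = 193 - 5Q.
Free-market equilibrium: 193 - 5Q = 132 + 2Q gives Q* = 8.7143, P* = 149.4286.
At P = 142, sellers supply (142 - 132)/2 = 5 while buyers want more, so the quantity traded is 5 at price 142.
PS is the triangle above supply below 142: (1/2)(5)(142 - 132) = 25.

25.00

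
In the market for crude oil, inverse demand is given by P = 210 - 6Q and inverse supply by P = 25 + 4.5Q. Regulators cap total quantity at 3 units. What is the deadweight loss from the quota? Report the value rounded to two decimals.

Unrestricted equilibrium: Q* = (210 - 25)/(6 + 4.5) = 17.619.
At Q = 3 the demand price is 210 - 6(3) = 192 and the supply price is 25 + 4.5(3) = 38.5.
Deadweight loss is the triangle between the curves from 3 to 17.619: (1/2)(192 - 38.5)(17.619 - 3) = 1122.0119.

1122.01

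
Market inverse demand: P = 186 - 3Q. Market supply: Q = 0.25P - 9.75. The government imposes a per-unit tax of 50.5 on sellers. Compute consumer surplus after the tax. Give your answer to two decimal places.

Rewriting supply in inverse form: P = 39 + 4Q.
Without the tax, 186 - 3Q = 39 + 4Q so Q* = 21 and P* = 123.
With the tax, sellers need 50.5 more per unit: 186 - 3Q = 39 + 4Q + 50.5, so Q_t = 13.7857. Buyers pay P_b = 144.6429; sellers receive P_s = P_b - 50.5 = 94.1429.
CS = (1/2)(Q_t)(186 - P_b) = (1/2)(13.7857)(41.3571) = 285.0689.

285.07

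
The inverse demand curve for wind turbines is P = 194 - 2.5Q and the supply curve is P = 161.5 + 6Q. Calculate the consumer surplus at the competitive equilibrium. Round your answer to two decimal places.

18.27

Set 194 - 2.5Q = 161.5 + 6Q, which gives 32.5 = 8.5Q, so Q* = 3.8235 and P* = 194 - 2.5(3.8235) = 184.4412.
The demand choke price is 194, so CS = (1/2)(Q*)(194 - P*) = (1/2)(3.8235)(9.5588) = 18.2742.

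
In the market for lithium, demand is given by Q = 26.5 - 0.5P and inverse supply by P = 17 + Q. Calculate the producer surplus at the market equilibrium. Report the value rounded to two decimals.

72.00

Rewriting demand in inverse form: P = 53 - 2Q.
Equilibrium: 53 - 2Q = 17 + Q, so Q* = 12 and P* = 29.
PS is the area between P* and the supply curve from 0 to Q*: (1/2)(12)(12) = 72.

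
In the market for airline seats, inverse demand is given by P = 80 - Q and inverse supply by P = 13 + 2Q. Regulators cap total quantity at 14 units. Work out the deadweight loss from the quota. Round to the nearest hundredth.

104.17

Unrestricted equilibrium: Q* = (80 - 13)/(1 + 2) = 22.3333.
At Q = 14 the demand price is 80 - (14) = 66 and the supply price is 13 + 2(14) = 41.
Deadweight loss is the triangle between the curves from 14 to 22.3333: (1/2)(66 - 41)(22.3333 - 14) = 104.1667.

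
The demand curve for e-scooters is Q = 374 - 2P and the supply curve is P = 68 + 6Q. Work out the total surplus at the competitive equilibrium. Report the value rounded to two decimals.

1089.31

Rewriting demand in inverse form: P = 187 - 0.5Q.
Equilibrium: 187 - 0.5Q = 68 + 6Q, so Q* = 18.3077 and P* = 177.8462.
Total surplus is the full triangle between the curves from 0 to Q*: (1/2)(18.3077)(187 - 68) = 1089.3077.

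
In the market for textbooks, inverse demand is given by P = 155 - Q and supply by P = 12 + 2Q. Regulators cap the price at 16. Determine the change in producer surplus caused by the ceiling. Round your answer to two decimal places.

-2268.11

Free-market equilibrium: 155 - Q = 12 + 2Q gives Q* = 47.6667, P* = 107.3333.
At the ceiling price 16, quantity supplied is (16 - 12)/2 = 2; supply is the short side, so Q = 2 trades at P = 16.
PS goes from (1/2)(47.6667)(95.3333) = 2272.1111 to 4 (computed as (16 - 12)(2) - (1/2)(2)(2)^2), a change of -2268.1111.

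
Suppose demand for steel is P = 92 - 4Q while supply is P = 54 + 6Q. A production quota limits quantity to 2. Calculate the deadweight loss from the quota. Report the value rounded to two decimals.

16.20

Without the quota, 92 - 4Q = 54 + 6Q gives Q* = 3.8.
At Q = 2 the demand price is 92 - 4(2) = 84 and the supply price is 54 + 6(2) = 66.
DWL = (1/2)(gap between curves at 2) x (Q* - 2) = (1/2)(18)(1.8) = 16.2.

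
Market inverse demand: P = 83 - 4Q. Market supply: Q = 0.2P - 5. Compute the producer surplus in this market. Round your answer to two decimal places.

103.83

Rewriting supply in inverse form: P = 25 + 5Q.
Set 83 - 4Q = 25 + 5Q, which gives 58 = 9Q, so Q* = 6.4444 and P* = 83 - 4(6.4444) = 57.2222.
PS is the area between P* and the supply curve from 0 to Q*: (1/2)(6.4444)(32.2222) = 103.8272.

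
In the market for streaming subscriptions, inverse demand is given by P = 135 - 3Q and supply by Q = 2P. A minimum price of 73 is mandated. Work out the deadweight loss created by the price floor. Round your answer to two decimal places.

Rewriting supply in inverse form: P = 0.5Q.
Without the control, 135 - 3Q = 0.5Q so Q* = 38.5714 and P* = 19.2857.
At P = 73, buyers demand (135 - 73)/3 = 20.6667 while sellers would supply more, so the quantity traded is 20.6667 at price 73.
The lost-trades triangle has base Q* - 20.6667 = 17.9048 and height equal to the gap between the curves at Q = 20.6667, which is 73 - 10.3333 = 62.6667. DWL = (1/2)(17.9048)(62.6667) = 561.0159.

561.02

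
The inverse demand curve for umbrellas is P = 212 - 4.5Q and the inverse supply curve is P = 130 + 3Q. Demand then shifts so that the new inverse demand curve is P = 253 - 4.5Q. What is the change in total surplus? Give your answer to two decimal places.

Initial equilibrium: Q_0 = 10.9333, P_0 = 162.8; CS_0 = (1/2)(10.9333)(49.2) = 268.96, PS_0 = (1/2)(10.9333)(32.8) = 179.3067.
New equilibrium: 253 - 4.5Q = 130 + 3Q gives Q_1 = 16.4, P_1 = 179.2; CS_1 = 605.16, PS_1 = 403.44.
Change in total surplus = (605.16 + 403.44) - (268.96 + 179.3067) = 560.3333.

560.33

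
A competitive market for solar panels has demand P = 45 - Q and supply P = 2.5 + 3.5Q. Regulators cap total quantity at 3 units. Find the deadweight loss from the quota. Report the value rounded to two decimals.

93.44

Unrestricted equilibrium: Q* = (45 - 2.5)/(1 + 3.5) = 9.4444.
At Q = 3 the demand price is 45 - (3) = 42 and the supply price is 2.5 + 3.5(3) = 13.
Deadweight loss is the triangle between the curves from 3 to 9.4444: (1/2)(42 - 13)(9.4444 - 3) = 93.4444.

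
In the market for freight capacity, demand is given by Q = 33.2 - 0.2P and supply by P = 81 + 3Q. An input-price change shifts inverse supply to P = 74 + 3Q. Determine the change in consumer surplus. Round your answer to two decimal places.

48.40

Rewriting demand in inverse form: P = 166 - 5Q.
Initial equilibrium: Q_0 = 10.625, P_0 = 112.875; CS_0 = (1/2)(10.625)(53.125) = 282.2266, PS_0 = (1/2)(10.625)(31.875) = 169.3359.
New equilibrium: 166 - 5Q = 74 + 3Q gives Q_1 = 11.5, P_1 = 108.5; CS_1 = 330.625, PS_1 = 198.375.
Change in consumer surplus = 330.625 - 282.2266 = 48.3984.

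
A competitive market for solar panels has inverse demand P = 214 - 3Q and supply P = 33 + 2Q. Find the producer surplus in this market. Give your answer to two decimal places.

Setting demand equal to supply, 181 = 5Q, so Q* = 36.2 and P* = 105.4.
Producer surplus is the triangle above supply below P*: (1/2)(36.2)(105.4 - 33) = (1/2)(36.2)(72.4) = 1310.44.

1310.44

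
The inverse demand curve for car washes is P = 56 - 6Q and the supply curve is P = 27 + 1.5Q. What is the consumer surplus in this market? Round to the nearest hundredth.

Equilibrium: 56 - 6Q = 27 + 1.5Q, so Q* = 3.8667 and P* = 32.8.
CS is the area between the demand curve and P* from 0 to Q*: (1/2)(3.8667)(23.2) = 44.8533.

44.85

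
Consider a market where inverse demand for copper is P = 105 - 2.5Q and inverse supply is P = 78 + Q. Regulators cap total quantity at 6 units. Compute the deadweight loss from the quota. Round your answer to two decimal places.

5.14

Without the quota, 105 - 2.5Q = 78 + Q gives Q* = 7.7143.
At Q = 6 the demand price is 105 - 2.5(6) = 90 and the supply price is 78 + (6) = 84.
Deadweight loss is the triangle between the curves from 6 to 7.7143: (1/2)(90 - 84)(7.7143 - 6) = 5.1429.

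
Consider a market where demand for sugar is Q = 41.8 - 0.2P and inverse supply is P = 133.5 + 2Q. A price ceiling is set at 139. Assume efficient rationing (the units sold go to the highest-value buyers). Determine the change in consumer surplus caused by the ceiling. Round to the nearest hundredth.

-117.24

Rewriting demand in inverse form: P = 209 - 5Q.
Without the control, 209 - 5Q = 133.5 + 2Q so Q* = 10.7857 and P* = 155.0714.
At P = 139, sellers supply (139 - 133.5)/2 = 2.75 while buyers want more, so the quantity traded is 2.75 at price 139.
CS goes from (1/2)(10.7857)(53.9286) = 290.8291 to 173.5938 (computed as (209 - 139)(2.75) - (1/2)(5)(2.75)^2), a change of -117.2353.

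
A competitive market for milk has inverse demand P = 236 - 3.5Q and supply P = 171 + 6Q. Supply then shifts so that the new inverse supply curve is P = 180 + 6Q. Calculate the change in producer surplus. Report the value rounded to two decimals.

-36.20

Initial equilibrium: Q_0 = 6.8421, P_0 = 212.0526; CS_0 = (1/2)(6.8421)(23.9474) = 81.9252, PS_0 = (1/2)(6.8421)(41.0526) = 140.4432.
New equilibrium: 236 - 3.5Q = 180 + 6Q gives Q_1 = 5.8947, P_1 = 215.3684; CS_1 = 60.8089, PS_1 = 104.2438.
Change in producer surplus = 104.2438 - 140.4432 = -36.1994.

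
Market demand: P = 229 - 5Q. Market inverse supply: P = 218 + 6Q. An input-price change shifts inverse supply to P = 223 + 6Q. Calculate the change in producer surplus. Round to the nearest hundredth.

-2.11

Initial equilibrium: Q_0 = 1, P_0 = 224; CS_0 = (1/2)(1)(5) = 2.5, PS_0 = (1/2)(1)(6) = 3.
New equilibrium: 229 - 5Q = 223 + 6Q gives Q_1 = 0.5455, P_1 = 226.2727; CS_1 = 0.7438, PS_1 = 0.8926.
Change in producer surplus = 0.8926 - 3 = -2.1074.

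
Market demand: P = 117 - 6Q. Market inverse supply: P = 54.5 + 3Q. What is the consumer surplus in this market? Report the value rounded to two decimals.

Equilibrium: 117 - 6Q = 54.5 + 3Q, so Q* = 6.9444 and P* = 75.3333.
The demand choke price is 117, so CS = (1/2)(Q*)(117 - P*) = (1/2)(6.9444)(41.6667) = 144.6759.

144.68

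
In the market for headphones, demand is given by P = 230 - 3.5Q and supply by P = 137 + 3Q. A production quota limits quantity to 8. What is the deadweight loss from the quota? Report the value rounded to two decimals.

Without the quota, 230 - 3.5Q = 137 + 3Q gives Q* = 14.3077.
At Q = 8 the demand price is 230 - 3.5(8) = 202 and the supply price is 137 + 3(8) = 161.
Deadweight loss is the triangle between the curves from 8 to 14.3077: (1/2)(202 - 161)(14.3077 - 8) = 129.3077.

129.31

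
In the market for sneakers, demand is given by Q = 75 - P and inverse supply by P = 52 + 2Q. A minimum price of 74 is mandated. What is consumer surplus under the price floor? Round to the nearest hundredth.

Rewriting demand in inverse form: P = 75 - Q.
Free-market equilibrium: 75 - Q = 52 + 2Q gives Q* = 7.6667, P* = 67.3333.
At P = 74, buyers demand (75 - 74)/1 = 1 while sellers would supply more, so the quantity traded is 1 at price 74.
CS is the triangle under demand above 74: (1/2)(1)(75 - 74) = 0.5.

0.50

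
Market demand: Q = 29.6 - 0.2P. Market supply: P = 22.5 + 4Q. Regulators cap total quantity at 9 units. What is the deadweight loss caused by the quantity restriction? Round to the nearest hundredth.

110.01

Rewriting demand in inverse form: P = 148 - 5Q.
Without the quota, 148 - 5Q = 22.5 + 4Q gives Q* = 13.9444.
At Q = 9 the demand price is 148 - 5(9) = 103 and the supply price is 22.5 + 4(9) = 58.5.
Deadweight loss is the triangle between the curves from 9 to 13.9444: (1/2)(103 - 58.5)(13.9444 - 9) = 110.0139.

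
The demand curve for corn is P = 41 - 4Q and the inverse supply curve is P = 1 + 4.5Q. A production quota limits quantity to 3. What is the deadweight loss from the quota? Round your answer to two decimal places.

12.37

Unrestricted equilibrium: Q* = (41 - 1)/(4 + 4.5) = 4.7059.
At Q = 3 the demand price is 41 - 4(3) = 29 and the supply price is 1 + 4.5(3) = 14.5.
DWL = (1/2)(gap between curves at 3) x (Q* - 3) = (1/2)(14.5)(1.7059) = 12.3676.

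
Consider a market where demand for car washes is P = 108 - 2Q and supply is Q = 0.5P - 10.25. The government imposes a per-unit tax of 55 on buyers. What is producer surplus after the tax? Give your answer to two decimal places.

66.02

Rewriting supply in inverse form: P = 20.5 + 2Q.
Pre-tax equilibrium: 108 - 2Q = 20.5 + 2Q gives Q* = 21.875, P* = 64.25.
A tax on buyers shifts demand down by 55: (108 - 55) - 2Q = 20.5 + 2Q, so Q_t = 8.125. Buyers pay P_b = 91.75; sellers receive P_s = P_b - 55 = 36.75.
Producer surplus is the triangle above supply below P_s: (1/2)(8.125)(36.75 - 20.5) = 66.0156.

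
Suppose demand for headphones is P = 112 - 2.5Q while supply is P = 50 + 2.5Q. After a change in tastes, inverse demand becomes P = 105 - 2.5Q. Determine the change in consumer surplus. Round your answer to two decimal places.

-40.95

Initial equilibrium: Q_0 = 12.4, P_0 = 81; CS_0 = (1/2)(12.4)(31) = 192.2, PS_0 = (1/2)(12.4)(31) = 192.2.
New equilibrium: 105 - 2.5Q = 50 + 2.5Q gives Q_1 = 11, P_1 = 77.5; CS_1 = 151.25, PS_1 = 151.25.
Change in consumer surplus = 151.25 - 192.2 = -40.95.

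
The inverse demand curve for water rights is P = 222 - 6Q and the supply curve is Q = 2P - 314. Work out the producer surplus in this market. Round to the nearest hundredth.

25.00

Rewriting supply in inverse form: P = 157 + 0.5Q.
Set 222 - 6Q = 157 + 0.5Q, which gives 65 = 6.5Q, so Q* = 10 and P* = 222 - 6(10) = 162.
PS is the area between P* and the supply curve from 0 to Q*: (1/2)(10)(5) = 25.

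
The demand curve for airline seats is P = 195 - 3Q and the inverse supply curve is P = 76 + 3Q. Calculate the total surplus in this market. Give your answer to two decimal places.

1180.08

Equilibrium: 195 - 3Q = 76 + 3Q, so Q* = 19.8333 and P* = 135.5.
CS = (1/2)(19.8333)(59.5) = 590.0417 and PS = (1/2)(19.8333)(59.5) = 590.0417, so total surplus = 1180.0833.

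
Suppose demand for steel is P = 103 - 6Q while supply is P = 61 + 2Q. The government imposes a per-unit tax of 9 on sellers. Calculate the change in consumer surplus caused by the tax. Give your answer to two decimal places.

-31.64

Without the tax, 103 - 6Q = 61 + 2Q so Q* = 5.25 and P* = 71.5.
With the tax, sellers need 9 more per unit: 103 - 6Q = 61 + 2Q + 9, so Q_t = 4.125. Buyers pay P_b = 78.25; sellers receive P_s = P_b - 9 = 69.25.
CS falls from (1/2)(5.25)(31.5) = 82.6875 to (1/2)(4.125)(24.75) = 51.0469, a change of -31.6406.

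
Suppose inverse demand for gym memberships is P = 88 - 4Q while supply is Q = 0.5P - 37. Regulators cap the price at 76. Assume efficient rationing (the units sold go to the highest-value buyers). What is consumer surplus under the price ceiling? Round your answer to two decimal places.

Rewriting supply in inverse form: P = 74 + 2Q.
Without the control, 88 - 4Q = 74 + 2Q so Q* = 2.3333 and P* = 78.6667.
At the ceiling price 76, quantity supplied is (76 - 74)/2 = 1; supply is the short side, so Q = 1 trades at P = 76.
The demand price at Q = 1 is 84. CS is the trapezoid between demand and 76 over [0, 1]: (1/2)[(88 - 76) + (84 - 76)](1) = 10.

10.00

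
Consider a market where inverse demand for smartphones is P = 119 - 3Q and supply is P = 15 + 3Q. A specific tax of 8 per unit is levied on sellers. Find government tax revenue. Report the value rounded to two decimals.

Pre-tax equilibrium: 119 - 3Q = 15 + 3Q gives Q* = 17.3333, P* = 67.
With the tax, sellers need 8 more per unit: 119 - 3Q = 15 + 3Q + 8, so Q_t = 16. Buyers pay P_b = 71; sellers receive P_s = P_b - 8 = 63.
Tax revenue = t x Q_t = 8 x 16 = 128.

128.00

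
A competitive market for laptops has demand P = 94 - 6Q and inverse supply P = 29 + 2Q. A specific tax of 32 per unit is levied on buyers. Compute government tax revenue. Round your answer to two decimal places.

Pre-tax equilibrium: 94 - 6Q = 29 + 2Q gives Q* = 8.125, P* = 45.25.
With the tax, buyers' net willingness to pay falls by 32: (94 - 32) - 6Q = 29 + 2Q, so Q_t = 4.125. Buyers pay P_b = 69.25; sellers receive P_s = P_b - 32 = 37.25.
Tax revenue = t x Q_t = 32 x 4.125 = 132.

132.00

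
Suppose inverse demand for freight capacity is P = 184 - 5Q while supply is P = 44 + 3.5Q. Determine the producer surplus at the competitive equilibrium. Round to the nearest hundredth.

474.74

Setting demand equal to supply, 140 = 8.5Q, so Q* = 16.4706 and P* = 101.6471.
PS is the area between P* and the supply curve from 0 to Q*: (1/2)(16.4706)(57.6471) = 474.7405.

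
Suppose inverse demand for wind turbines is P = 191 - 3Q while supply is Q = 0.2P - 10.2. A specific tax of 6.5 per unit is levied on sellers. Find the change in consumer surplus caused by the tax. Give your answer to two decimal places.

-41.67

Rewriting supply in inverse form: P = 51 + 5Q.
Pre-tax equilibrium: 191 - 3Q = 51 + 5Q gives Q* = 17.5, P* = 138.5.
A tax on sellers shifts supply up by 6.5: 191 - 3Q = 51 + 5Q + 6.5, so Q_t = 16.6875. Buyers pay P_b = 140.9375; sellers receive P_s = P_b - 6.5 = 134.4375.
CS falls from (1/2)(17.5)(52.5) = 459.375 to (1/2)(16.6875)(50.0625) = 417.709, a change of -41.666.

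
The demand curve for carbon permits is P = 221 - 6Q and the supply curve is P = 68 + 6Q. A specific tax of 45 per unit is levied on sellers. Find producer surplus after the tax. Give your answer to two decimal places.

243.00

Without the tax, 221 - 6Q = 68 + 6Q so Q* = 12.75 and P* = 144.5.
With the tax, sellers need 45 more per unit: 221 - 6Q = 68 + 6Q + 45, so Q_t = 9. Buyers pay P_b = 167; sellers receive P_s = P_b - 45 = 122.
PS = (1/2)(Q_t)(P_s - 68) = (1/2)(9)(54) = 243.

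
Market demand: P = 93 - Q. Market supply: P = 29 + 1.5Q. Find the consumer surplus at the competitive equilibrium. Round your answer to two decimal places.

Equilibrium: 93 - Q = 29 + 1.5Q, so Q* = 25.6 and P* = 67.4.
The demand choke price is 93, so CS = (1/2)(Q*)(93 - P*) = (1/2)(25.6)(25.6) = 327.68.

327.68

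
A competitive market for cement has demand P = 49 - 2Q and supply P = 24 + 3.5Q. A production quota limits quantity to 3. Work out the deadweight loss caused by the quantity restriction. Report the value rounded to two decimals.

Without the quota, 49 - 2Q = 24 + 3.5Q gives Q* = 4.5455.
At Q = 3 the demand price is 49 - 2(3) = 43 and the supply price is 24 + 3.5(3) = 34.5.
Deadweight loss is the triangle between the curves from 3 to 4.5455: (1/2)(43 - 34.5)(4.5455 - 3) = 6.5682.

6.57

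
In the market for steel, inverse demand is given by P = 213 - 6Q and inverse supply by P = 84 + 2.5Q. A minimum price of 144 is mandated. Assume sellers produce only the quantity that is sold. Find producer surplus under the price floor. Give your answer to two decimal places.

Without the control, 213 - 6Q = 84 + 2.5Q so Q* = 15.1765 and P* = 121.9412.
At the floor price 144, quantity demanded is (213 - 144)/6 = 11.5; demand is the short side, so Q = 11.5 trades at P = 144.
The supply price at Q = 11.5 is 112.75. PS is the trapezoid between 144 and supply over [0, 11.5]: (1/2)[(144 - 84) + (144 - 112.75)](11.5) = 524.6875.

524.69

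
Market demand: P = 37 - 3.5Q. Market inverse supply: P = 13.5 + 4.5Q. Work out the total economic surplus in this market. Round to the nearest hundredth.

34.52

Set 37 - 3.5Q = 13.5 + 4.5Q, which gives 23.5 = 8Q, so Q* = 2.9375 and P* = 37 - 3.5(2.9375) = 26.7188.
CS = (1/2)(2.9375)(10.2812) = 15.1006 and PS = (1/2)(2.9375)(13.2188) = 19.415, so total surplus = 34.5156.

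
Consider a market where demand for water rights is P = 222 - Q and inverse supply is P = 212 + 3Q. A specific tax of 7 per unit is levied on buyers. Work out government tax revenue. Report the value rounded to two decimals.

5.25

Without the tax, 222 - Q = 212 + 3Q so Q* = 2.5 and P* = 219.5.
With the tax, buyers' net willingness to pay falls by 7: (222 - 7) - Q = 212 + 3Q, so Q_t = 0.75. Buyers pay P_b = 221.25; sellers receive P_s = P_b - 7 = 214.25.
Revenue is the tax times quantity traded: 7 x 0.75 = 5.25.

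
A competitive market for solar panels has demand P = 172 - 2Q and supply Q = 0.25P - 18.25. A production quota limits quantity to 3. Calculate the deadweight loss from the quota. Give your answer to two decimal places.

Rewriting supply in inverse form: P = 73 + 4Q.
Without the quota, 172 - 2Q = 73 + 4Q gives Q* = 16.5.
At Q = 3 the demand price is 172 - 2(3) = 166 and the supply price is 73 + 4(3) = 85.
Deadweight loss is the triangle between the curves from 3 to 16.5: (1/2)(166 - 85)(16.5 - 3) = 546.75.

546.75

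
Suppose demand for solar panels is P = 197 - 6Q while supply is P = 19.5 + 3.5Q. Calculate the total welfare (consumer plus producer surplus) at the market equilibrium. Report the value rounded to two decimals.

1658.22

Setting demand equal to supply, 177.5 = 9.5Q, so Q* = 18.6842 and P* = 84.8947.
CS = (1/2)(18.6842)(112.1053) = 1047.2992 and PS = (1/2)(18.6842)(65.3947) = 610.9245, so total surplus = 1658.2237.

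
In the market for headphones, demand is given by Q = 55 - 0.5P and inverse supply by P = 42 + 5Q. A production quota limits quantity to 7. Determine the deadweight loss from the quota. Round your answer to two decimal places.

Rewriting demand in inverse form: P = 110 - 2Q.
Without the quota, 110 - 2Q = 42 + 5Q gives Q* = 9.7143.
At Q = 7 the demand price is 110 - 2(7) = 96 and the supply price is 42 + 5(7) = 77.
DWL = (1/2)(gap between curves at 7) x (Q* - 7) = (1/2)(19)(2.7143) = 25.7857.

25.79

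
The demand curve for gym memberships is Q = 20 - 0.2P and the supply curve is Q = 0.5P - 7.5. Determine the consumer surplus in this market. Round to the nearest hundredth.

368.62

Rewriting demand in inverse form: P = 100 - 5Q.
Rewriting supply in inverse form: P = 15 + 2Q.
Setting demand equal to supply, 85 = 7Q, so Q* = 12.1429 and P* = 39.2857.
The demand choke price is 100, so CS = (1/2)(Q*)(100 - P*) = (1/2)(12.1429)(60.7143) = 368.6224.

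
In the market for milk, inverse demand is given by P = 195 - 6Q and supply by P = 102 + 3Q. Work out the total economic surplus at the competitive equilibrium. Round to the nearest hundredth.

Setting demand equal to supply, 93 = 9Q, so Q* = 10.3333 and P* = 133.
CS = (1/2)(10.3333)(62) = 320.3333 and PS = (1/2)(10.3333)(31) = 160.1667, so total surplus = 480.5.

480.50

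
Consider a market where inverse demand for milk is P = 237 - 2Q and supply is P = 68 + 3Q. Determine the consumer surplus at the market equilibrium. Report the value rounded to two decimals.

Setting demand equal to supply, 169 = 5Q, so Q* = 33.8 and P* = 169.4.
Consumer surplus is the triangle under demand above P*: (1/2)(33.8)(237 - 169.4) = (1/2)(33.8)(67.6) = 1142.44.

1142.44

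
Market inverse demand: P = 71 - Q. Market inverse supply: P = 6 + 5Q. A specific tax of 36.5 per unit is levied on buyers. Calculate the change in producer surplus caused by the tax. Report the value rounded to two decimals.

Pre-tax equilibrium: 71 - Q = 6 + 5Q gives Q* = 10.8333, P* = 60.1667.
A tax on buyers shifts demand down by 36.5: (71 - 36.5) - Q = 6 + 5Q, so Q_t = 4.75. Buyers pay P_b = 66.25; sellers receive P_s = P_b - 36.5 = 29.75.
PS falls from (1/2)(10.8333)(54.1667) = 293.4028 to (1/2)(4.75)(23.75) = 56.4062, a change of -236.9965.

-237.00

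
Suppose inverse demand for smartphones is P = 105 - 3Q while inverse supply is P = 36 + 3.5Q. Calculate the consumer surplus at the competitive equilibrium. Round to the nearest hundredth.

169.03

Set 105 - 3Q = 36 + 3.5Q, which gives 69 = 6.5Q, so Q* = 10.6154 and P* = 105 - 3(10.6154) = 73.1538.
CS is the area between the demand curve and P* from 0 to Q*: (1/2)(10.6154)(31.8462) = 169.0296.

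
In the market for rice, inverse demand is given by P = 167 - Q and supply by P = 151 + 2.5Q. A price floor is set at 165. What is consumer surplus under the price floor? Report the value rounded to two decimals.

Without the control, 167 - Q = 151 + 2.5Q so Q* = 4.5714 and P* = 162.4286.
At P = 165, buyers demand (167 - 165)/1 = 2 while sellers would supply more, so the quantity traded is 2 at price 165.
CS is the triangle under demand above 165: (1/2)(2)(167 - 165) = 2.

2.00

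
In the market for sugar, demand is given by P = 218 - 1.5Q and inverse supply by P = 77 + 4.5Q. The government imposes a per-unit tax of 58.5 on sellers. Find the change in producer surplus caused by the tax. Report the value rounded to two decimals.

Pre-tax equilibrium: 218 - 1.5Q = 77 + 4.5Q gives Q* = 23.5, P* = 182.75.
With the tax, sellers need 58.5 more per unit: 218 - 1.5Q = 77 + 4.5Q + 58.5, so Q_t = 13.75. Buyers pay P_b = 197.375; sellers receive P_s = P_b - 58.5 = 138.875.
Producers lose the trapezoid between P_s and P* out to Q_t plus the triangle from Q_t to Q*: change in PS = 425.3906 - 1242.5625 = -817.1719.

-817.17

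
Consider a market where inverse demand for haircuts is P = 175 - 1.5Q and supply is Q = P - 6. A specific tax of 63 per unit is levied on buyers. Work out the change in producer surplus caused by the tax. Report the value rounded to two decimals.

-1386.00

Rewriting supply in inverse form: P = 6 + Q.
Without the tax, 175 - 1.5Q = 6 + Q so Q* = 67.6 and P* = 73.6.
With the tax, buyers' net willingness to pay falls by 63: (175 - 63) - 1.5Q = 6 + Q, so Q_t = 42.4. Buyers pay P_b = 111.4; sellers receive P_s = P_b - 63 = 48.4.
Producers lose the trapezoid between P_s and P* out to Q_t plus the triangle from Q_t to Q*: change in PS = 898.88 - 2284.88 = -1386.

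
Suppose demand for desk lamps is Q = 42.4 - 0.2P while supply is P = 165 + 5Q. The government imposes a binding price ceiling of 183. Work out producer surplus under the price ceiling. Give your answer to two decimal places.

32.40

Rewriting demand in inverse form: P = 212 - 5Q.
Without the control, 212 - 5Q = 165 + 5Q so Q* = 4.7 and P* = 188.5.
At P = 183, sellers supply (183 - 165)/5 = 3.6 while buyers want more, so the quantity traded is 3.6 at price 183.
PS is the triangle above supply below 183: (1/2)(3.6)(183 - 165) = 32.4.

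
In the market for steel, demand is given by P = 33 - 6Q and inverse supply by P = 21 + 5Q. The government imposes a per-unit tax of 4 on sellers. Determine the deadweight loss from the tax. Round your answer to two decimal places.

0.73

Without the tax, 33 - 6Q = 21 + 5Q so Q* = 1.0909 and P* = 26.4545.
A tax on sellers shifts supply up by 4: 33 - 6Q = 21 + 5Q + 4, so Q_t = 0.7273. Buyers pay P_b = 28.6364; sellers receive P_s = P_b - 4 = 24.6364.
The welfare triangle lost has base Q* - Q_t = 0.3636 and height t = 4, so DWL = (1/2)(0.3636)(4) = 0.7273.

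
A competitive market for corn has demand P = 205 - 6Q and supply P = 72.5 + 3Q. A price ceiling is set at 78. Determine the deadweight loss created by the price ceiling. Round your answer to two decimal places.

Without the control, 205 - 6Q = 72.5 + 3Q so Q* = 14.7222 and P* = 116.6667.
At P = 78, sellers supply (78 - 72.5)/3 = 1.8333 while buyers want more, so the quantity traded is 1.8333 at price 78.
At Q = 1.8333 the demand price is 194 and the supply price is 78. Deadweight loss is the triangle between the curves from 1.8333 to 14.7222: (1/2)(194 - 78)(14.7222 - 1.8333) = 747.5556.

747.56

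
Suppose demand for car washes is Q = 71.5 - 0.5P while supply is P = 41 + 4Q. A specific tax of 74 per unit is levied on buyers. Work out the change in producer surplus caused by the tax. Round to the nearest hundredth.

-534.44

Rewriting demand in inverse form: P = 143 - 2Q.
Pre-tax equilibrium: 143 - 2Q = 41 + 4Q gives Q* = 17, P* = 109.
With the tax, buyers' net willingness to pay falls by 74: (143 - 74) - 2Q = 41 + 4Q, so Q_t = 4.6667. Buyers pay P_b = 133.6667; sellers receive P_s = P_b - 74 = 59.6667.
Producers lose the trapezoid between P_s and P* out to Q_t plus the triangle from Q_t to Q*: change in PS = 43.5556 - 578 = -534.4444.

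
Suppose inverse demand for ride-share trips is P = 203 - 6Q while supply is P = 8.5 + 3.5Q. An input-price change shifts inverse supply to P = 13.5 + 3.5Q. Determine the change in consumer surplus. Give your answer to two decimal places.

Initial equilibrium: Q_0 = 20.4737, P_0 = 80.1579; CS_0 = (1/2)(20.4737)(122.8421) = 1257.5152, PS_0 = (1/2)(20.4737)(71.6579) = 733.5506.
New equilibrium: 203 - 6Q = 13.5 + 3.5Q gives Q_1 = 19.9474, P_1 = 83.3158; CS_1 = 1193.6925, PS_1 = 696.3206.
Change in consumer surplus = 1193.6925 - 1257.5152 = -63.8227.

-63.82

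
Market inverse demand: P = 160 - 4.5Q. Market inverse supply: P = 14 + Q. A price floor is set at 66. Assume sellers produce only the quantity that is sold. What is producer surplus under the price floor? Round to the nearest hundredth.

Free-market equilibrium: 160 - 4.5Q = 14 + Q gives Q* = 26.5455, P* = 40.5455.
At the floor price 66, quantity demanded is (160 - 66)/4.5 = 20.8889; demand is the short side, so Q = 20.8889 trades at P = 66.
The supply price at Q = 20.8889 is 34.8889. PS is the trapezoid between 66 and supply over [0, 20.8889]: (1/2)[(66 - 14) + (66 - 34.8889)](20.8889) = 868.0494.

868.05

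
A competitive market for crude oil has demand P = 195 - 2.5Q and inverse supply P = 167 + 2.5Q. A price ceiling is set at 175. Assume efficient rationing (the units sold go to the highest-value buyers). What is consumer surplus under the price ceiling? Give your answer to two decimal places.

51.20

Without the control, 195 - 2.5Q = 167 + 2.5Q so Q* = 5.6 and P* = 181.
At P = 175, sellers supply (175 - 167)/2.5 = 3.2 while buyers want more, so the quantity traded is 3.2 at price 175.
The demand price at Q = 3.2 is 187. CS is the trapezoid between demand and 175 over [0, 3.2]: (1/2)[(195 - 175) + (187 - 175)](3.2) = 51.2.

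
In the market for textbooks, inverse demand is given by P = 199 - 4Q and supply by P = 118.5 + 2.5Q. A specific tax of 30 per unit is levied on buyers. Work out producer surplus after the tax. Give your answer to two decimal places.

Pre-tax equilibrium: 199 - 4Q = 118.5 + 2.5Q gives Q* = 12.3846, P* = 149.4615.
A tax on buyers shifts demand down by 30: (199 - 30) - 4Q = 118.5 + 2.5Q, so Q_t = 7.7692. Buyers pay P_b = 167.9231; sellers receive P_s = P_b - 30 = 137.9231.
PS = (1/2)(Q_t)(P_s - 118.5) = (1/2)(7.7692)(19.4231) = 75.4512.

75.45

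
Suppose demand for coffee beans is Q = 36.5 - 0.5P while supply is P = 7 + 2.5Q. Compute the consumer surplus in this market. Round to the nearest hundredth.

Rewriting demand in inverse form: P = 73 - 2Q.
Equilibrium: 73 - 2Q = 7 + 2.5Q, so Q* = 14.6667 and P* = 43.6667.
CS is the area between the demand curve and P* from 0 to Q*: (1/2)(14.6667)(29.3333) = 215.1111.

215.11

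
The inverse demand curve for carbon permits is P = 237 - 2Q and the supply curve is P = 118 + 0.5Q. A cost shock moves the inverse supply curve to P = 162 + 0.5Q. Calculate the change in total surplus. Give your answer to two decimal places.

Initial equilibrium: Q_0 = 47.6, P_0 = 141.8; CS_0 = (1/2)(47.6)(95.2) = 2265.76, PS_0 = (1/2)(47.6)(23.8) = 566.44.
New equilibrium: 237 - 2Q = 162 + 0.5Q gives Q_1 = 30, P_1 = 177; CS_1 = 900, PS_1 = 225.
Change in total surplus = (900 + 225) - (2265.76 + 566.44) = -1707.2.

-1707.20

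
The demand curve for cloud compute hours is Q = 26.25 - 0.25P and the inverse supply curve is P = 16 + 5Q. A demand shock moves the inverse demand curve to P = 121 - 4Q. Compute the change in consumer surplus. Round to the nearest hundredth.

76.64

Rewriting demand in inverse form: P = 105 - 4Q.
Initial equilibrium: Q_0 = 9.8889, P_0 = 65.4444; CS_0 = (1/2)(9.8889)(39.5556) = 195.5802, PS_0 = (1/2)(9.8889)(49.4444) = 244.4753.
New equilibrium: 121 - 4Q = 16 + 5Q gives Q_1 = 11.6667, P_1 = 74.3333; CS_1 = 272.2222, PS_1 = 340.2778.
Change in consumer surplus = 272.2222 - 195.5802 = 76.642.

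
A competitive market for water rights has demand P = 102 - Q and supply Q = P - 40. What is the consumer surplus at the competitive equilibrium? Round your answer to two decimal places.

480.50

Rewriting supply in inverse form: P = 40 + Q.
Setting demand equal to supply, 62 = 2Q, so Q* = 31 and P* = 71.
CS is the area between the demand curve and P* from 0 to Q*: (1/2)(31)(31) = 480.5.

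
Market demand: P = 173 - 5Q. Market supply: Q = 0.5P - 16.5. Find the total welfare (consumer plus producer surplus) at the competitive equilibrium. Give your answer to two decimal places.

Rewriting supply in inverse form: P = 33 + 2Q.
Equilibrium: 173 - 5Q = 33 + 2Q, so Q* = 20 and P* = 73.
CS = (1/2)(20)(100) = 1000 and PS = (1/2)(20)(40) = 400, so total surplus = 1400.

1400.00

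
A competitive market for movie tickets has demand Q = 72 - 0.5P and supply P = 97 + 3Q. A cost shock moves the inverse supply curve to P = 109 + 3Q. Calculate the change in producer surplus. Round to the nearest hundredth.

-59.04

Rewriting demand in inverse form: P = 144 - 2Q.
Initial equilibrium: Q_0 = 9.4, P_0 = 125.2; CS_0 = (1/2)(9.4)(18.8) = 88.36, PS_0 = (1/2)(9.4)(28.2) = 132.54.
New equilibrium: 144 - 2Q = 109 + 3Q gives Q_1 = 7, P_1 = 130; CS_1 = 49, PS_1 = 73.5.
Change in producer surplus = 73.5 - 132.54 = -59.04.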